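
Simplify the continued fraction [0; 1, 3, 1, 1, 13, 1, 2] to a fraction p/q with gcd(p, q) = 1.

Collapse the nested fraction from the inside out:
Start with 2.
1 + 1/(2/1) = 1 + 1/2 = 3/2
13 + 1/(3/2) = 13 + 2/3 = 41/3
1 + 1/(41/3) = 1 + 3/41 = 44/41
1 + 1/(44/41) = 1 + 41/44 = 85/44
3 + 1/(85/44) = 3 + 44/85 = 299/85
1 + 1/(299/85) = 1 + 85/299 = 384/299
0 + 1/(384/299) = 0 + 299/384 = 299/384

299/384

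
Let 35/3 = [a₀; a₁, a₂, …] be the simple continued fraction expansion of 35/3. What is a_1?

35 ÷ 3 → quotient 11, remainder 2
3 ÷ 2 → quotient 1, remainder 1

1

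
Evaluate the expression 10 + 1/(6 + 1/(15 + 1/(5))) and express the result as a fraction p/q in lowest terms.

4686/461

a_0 = 10: 10/1
a_1 = 6: 61/6
a_2 = 15: 925/91
a_3 = 5: 4686/461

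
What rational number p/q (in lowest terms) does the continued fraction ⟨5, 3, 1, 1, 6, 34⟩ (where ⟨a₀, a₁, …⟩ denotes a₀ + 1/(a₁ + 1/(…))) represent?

8299/1571

Start with 34.
6 + 1/(34/1) = 6 + 1/34 = 205/34
1 + 1/(205/34) = 1 + 34/205 = 239/205
1 + 1/(239/205) = 1 + 205/239 = 444/239
3 + 1/(444/239) = 3 + 239/444 = 1571/444
5 + 1/(1571/444) = 5 + 444/1571 = 8299/1571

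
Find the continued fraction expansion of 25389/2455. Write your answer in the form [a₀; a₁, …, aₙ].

[10; 2, 1, 12, 1, 1, 7, 4]

Run the Euclidean algorithm, recording each quotient:
25389 ÷ 2455 → quotient 10, remainder 839
2455 ÷ 839 → quotient 2, remainder 777
839 ÷ 777 → quotient 1, remainder 62
777 ÷ 62 → quotient 12, remainder 33
62 ÷ 33 → quotient 1, remainder 29
33 ÷ 29 → quotient 1, remainder 4
29 ÷ 4 → quotient 7, remainder 1
4 ÷ 1 → quotient 4, remainder 0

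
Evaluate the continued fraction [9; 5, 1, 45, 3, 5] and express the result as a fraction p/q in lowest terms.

40611/4430

Use the convergent recurrence hₖ = aₖ·hₖ₋₁ + hₖ₋₂ (and likewise for the denominators kₖ):
a_0 = 9: 9/1
a_1 = 5: 46/5
a_2 = 1: 55/6
a_3 = 45: 2521/275
a_4 = 3: 7618/831
a_5 = 5: 40611/4430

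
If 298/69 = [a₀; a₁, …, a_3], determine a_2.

7

298 ÷ 69 → quotient 4, remainder 22
69 ÷ 22 → quotient 3, remainder 3
22 ÷ 3 → quotient 7, remainder 1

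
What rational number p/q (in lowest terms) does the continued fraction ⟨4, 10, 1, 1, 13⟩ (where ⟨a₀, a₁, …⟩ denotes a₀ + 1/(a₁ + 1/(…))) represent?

a_0 = 4: 4/1
a_1 = 10: 41/10
a_2 = 1: 45/11
a_3 = 1: 86/21
a_4 = 13: 1163/284

1163/284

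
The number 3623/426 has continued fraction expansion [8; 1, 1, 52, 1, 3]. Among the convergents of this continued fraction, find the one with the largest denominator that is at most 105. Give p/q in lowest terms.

List convergents until the denominator exceeds the bound:
a_0 = 8: 8/1  (≤ bound)
a_1 = 1: 9/1  (≤ bound)
a_2 = 1: 17/2  (≤ bound)
a_3 = 52: 893/105  (≤ bound)
a_4 = 1: 910/107  (> 105, stop)

893/105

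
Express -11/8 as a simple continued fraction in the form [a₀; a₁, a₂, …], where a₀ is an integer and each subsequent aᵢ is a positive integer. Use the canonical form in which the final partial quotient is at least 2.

[-2; 1, 1, 1, 2]

⌊-11/8⌋ = -2, remainder 5
⌊8/5⌋ = 1, remainder 3
⌊5/3⌋ = 1, remainder 2
⌊3/2⌋ = 1, remainder 1
⌊2/1⌋ = 2, remainder 0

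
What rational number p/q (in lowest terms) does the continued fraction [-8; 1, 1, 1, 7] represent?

a_0 = -8: -8/1
a_1 = 1: -7/1
a_2 = 1: -15/2
a_3 = 1: -22/3
a_4 = 7: -169/23

-169/23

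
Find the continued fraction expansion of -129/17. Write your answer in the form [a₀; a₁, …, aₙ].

⌊-129/17⌋ = -8, remainder 7
⌊17/7⌋ = 2, remainder 3
⌊7/3⌋ = 2, remainder 1
⌊3/1⌋ = 3, remainder 0

[-8; 2, 2, 3]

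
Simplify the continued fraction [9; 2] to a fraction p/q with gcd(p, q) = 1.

Compute successive convergents:
a_0 = 9: 9/1
a_1 = 2: 19/2

19/2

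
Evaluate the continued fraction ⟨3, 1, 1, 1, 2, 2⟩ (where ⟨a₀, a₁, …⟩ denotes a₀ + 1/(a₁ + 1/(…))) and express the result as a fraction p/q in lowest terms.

Start with 2.
2 + 1/(2/1) = 2 + 1/2 = 5/2
1 + 1/(5/2) = 1 + 2/5 = 7/5
1 + 1/(7/5) = 1 + 5/7 = 12/7
1 + 1/(12/7) = 1 + 7/12 = 19/12
3 + 1/(19/12) = 3 + 12/19 = 69/19

69/19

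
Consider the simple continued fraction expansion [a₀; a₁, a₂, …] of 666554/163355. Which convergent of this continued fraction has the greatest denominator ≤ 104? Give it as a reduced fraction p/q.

355/87

a_0 = 4: 4/1  (≤ bound)
a_1 = 12: 49/12  (≤ bound)
a_2 = 2: 102/25  (≤ bound)
a_3 = 3: 355/87  (≤ bound)
a_4 = 1: 457/112  (> 104, stop)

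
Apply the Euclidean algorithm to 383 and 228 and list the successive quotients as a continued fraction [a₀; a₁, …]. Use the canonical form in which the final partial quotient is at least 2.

[1; 1, 2, 8, 9]

Apply division with remainder until the remainder is 0:
383 ÷ 228 → quotient 1, remainder 155
228 ÷ 155 → quotient 1, remainder 73
155 ÷ 73 → quotient 2, remainder 9
73 ÷ 9 → quotient 8, remainder 1
9 ÷ 1 → quotient 9, remainder 0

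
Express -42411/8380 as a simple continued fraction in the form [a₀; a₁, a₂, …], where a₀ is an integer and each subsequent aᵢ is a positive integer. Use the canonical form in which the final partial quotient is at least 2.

[-6; 1, 15, 2, 1, 1, 50, 2]

⌊-42411/8380⌋ = -6, remainder 7869
⌊8380/7869⌋ = 1, remainder 511
⌊7869/511⌋ = 15, remainder 204
⌊511/204⌋ = 2, remainder 103
⌊204/103⌋ = 1, remainder 101
⌊103/101⌋ = 1, remainder 2
⌊101/2⌋ = 50, remainder 1
⌊2/1⌋ = 2, remainder 0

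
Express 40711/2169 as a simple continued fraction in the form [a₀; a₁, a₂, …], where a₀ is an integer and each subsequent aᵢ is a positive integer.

[18; 1, 3, 2, 1, 23, 7]

Apply division with remainder until the remainder is 0:
40711 = 18·2169 + 1669, so a_0 = 18
2169 = 1·1669 + 500, so a_1 = 1
1669 = 3·500 + 169, so a_2 = 3
500 = 2·169 + 162, so a_3 = 2
169 = 1·162 + 7, so a_4 = 1
162 = 23·7 + 1, so a_5 = 23
7 = 7·1 + 0, so a_6 = 7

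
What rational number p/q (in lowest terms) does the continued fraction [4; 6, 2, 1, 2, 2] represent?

Starting at the tail and folding back:
Start with 2.
2 + 1/(2/1) = 2 + 1/2 = 5/2
1 + 1/(5/2) = 1 + 2/5 = 7/5
2 + 1/(7/5) = 2 + 5/7 = 19/7
6 + 1/(19/7) = 6 + 7/19 = 121/19
4 + 1/(121/19) = 4 + 19/121 = 503/121

503/121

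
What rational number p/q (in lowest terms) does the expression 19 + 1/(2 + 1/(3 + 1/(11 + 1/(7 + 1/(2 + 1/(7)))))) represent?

173960/8953

a_0 = 19: 19/1
a_1 = 2: 39/2
a_2 = 3: 136/7
a_3 = 11: 1535/79
a_4 = 7: 10881/560
a_5 = 2: 23297/1199
a_6 = 7: 173960/8953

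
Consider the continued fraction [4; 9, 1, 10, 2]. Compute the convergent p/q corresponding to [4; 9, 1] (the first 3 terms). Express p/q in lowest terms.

Start with 1.
9 + 1/(1/1) = 9 + 1/1 = 10/1
4 + 1/(10/1) = 4 + 1/10 = 41/10

41/10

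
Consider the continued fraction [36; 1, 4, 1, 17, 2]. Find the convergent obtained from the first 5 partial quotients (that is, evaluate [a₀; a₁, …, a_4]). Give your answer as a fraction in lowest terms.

3941/107

Start with 17.
1 + 1/(17/1) = 1 + 1/17 = 18/17
4 + 1/(18/17) = 4 + 17/18 = 89/18
1 + 1/(89/18) = 1 + 18/89 = 107/89
36 + 1/(107/89) = 36 + 89/107 = 3941/107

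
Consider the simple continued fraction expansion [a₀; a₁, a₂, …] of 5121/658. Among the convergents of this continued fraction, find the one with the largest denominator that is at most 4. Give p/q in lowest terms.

31/4

a_0 = 7: 7/1  (≤ bound)
a_1 = 1: 8/1  (≤ bound)
a_2 = 3: 31/4  (≤ bound)
a_3 = 1: 39/5  (> 4, stop)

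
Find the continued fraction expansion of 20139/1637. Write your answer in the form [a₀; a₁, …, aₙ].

Repeatedly divide and take the remainder:
⌊20139/1637⌋ = 12, remainder 495
⌊1637/495⌋ = 3, remainder 152
⌊495/152⌋ = 3, remainder 39
⌊152/39⌋ = 3, remainder 35
⌊39/35⌋ = 1, remainder 4
⌊35/4⌋ = 8, remainder 3
⌊4/3⌋ = 1, remainder 1
⌊3/1⌋ = 3, remainder 0

[12; 3, 3, 3, 1, 8, 1, 3]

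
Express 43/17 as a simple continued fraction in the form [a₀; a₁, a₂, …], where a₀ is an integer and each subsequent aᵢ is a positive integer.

[2; 1, 1, 8]

43 = 2·17 + 9, so a_0 = 2
17 = 1·9 + 8, so a_1 = 1
9 = 1·8 + 1, so a_2 = 1
8 = 8·1 + 0, so a_3 = 8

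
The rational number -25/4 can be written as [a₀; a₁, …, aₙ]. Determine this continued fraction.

Run the Euclidean algorithm, recording each quotient:
-25 ÷ 4 → quotient -7, remainder 3
4 ÷ 3 → quotient 1, remainder 1
3 ÷ 1 → quotient 3, remainder 0

[-7; 1, 3]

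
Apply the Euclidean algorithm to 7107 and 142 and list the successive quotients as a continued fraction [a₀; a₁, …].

7107 = 50·142 + 7, so a_0 = 50
142 = 20·7 + 2, so a_1 = 20
7 = 3·2 + 1, so a_2 = 3
2 = 2·1 + 0, so a_3 = 2

[50; 20, 3, 2]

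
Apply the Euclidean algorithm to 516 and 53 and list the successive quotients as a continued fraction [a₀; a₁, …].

[9; 1, 2, 1, 3, 1, 2]

516 = 9·53 + 39, so a_0 = 9
53 = 1·39 + 14, so a_1 = 1
39 = 2·14 + 11, so a_2 = 2
14 = 1·11 + 3, so a_3 = 1
11 = 3·3 + 2, so a_4 = 3
3 = 1·2 + 1, so a_5 = 1
2 = 2·1 + 0, so a_6 = 2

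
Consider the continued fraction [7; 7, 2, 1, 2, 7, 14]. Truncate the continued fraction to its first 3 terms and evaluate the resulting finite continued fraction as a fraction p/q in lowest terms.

107/15

a_0 = 7: 7/1
a_1 = 7: 50/7
a_2 = 2: 107/15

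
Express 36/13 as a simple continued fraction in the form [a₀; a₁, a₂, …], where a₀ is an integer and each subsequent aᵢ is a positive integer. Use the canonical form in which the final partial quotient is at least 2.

[2; 1, 3, 3]

⌊36/13⌋ = 2, remainder 10
⌊13/10⌋ = 1, remainder 3
⌊10/3⌋ = 3, remainder 1
⌊3/1⌋ = 3, remainder 0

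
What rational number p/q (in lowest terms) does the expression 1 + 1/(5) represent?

6/5

Start with 5.
1 + 1/(5/1) = 1 + 1/5 = 6/5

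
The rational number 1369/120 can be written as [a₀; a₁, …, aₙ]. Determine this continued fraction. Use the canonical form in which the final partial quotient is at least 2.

[11; 2, 2, 4, 2, 2]

⌊1369/120⌋ = 11, remainder 49
⌊120/49⌋ = 2, remainder 22
⌊49/22⌋ = 2, remainder 5
⌊22/5⌋ = 4, remainder 2
⌊5/2⌋ = 2, remainder 1
⌊2/1⌋ = 2, remainder 0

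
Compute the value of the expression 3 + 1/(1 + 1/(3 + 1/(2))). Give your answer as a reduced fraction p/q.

34/9

Build up convergents one term at a time:
a_0 = 3: 3/1
a_1 = 1: 4/1
a_2 = 3: 15/4
a_3 = 2: 34/9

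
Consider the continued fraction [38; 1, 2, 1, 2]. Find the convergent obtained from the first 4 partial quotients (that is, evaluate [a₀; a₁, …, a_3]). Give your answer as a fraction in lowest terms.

155/4

Collapse the nested fraction from the inside out:
Start with 1.
2 + 1/(1/1) = 2 + 1/1 = 3/1
1 + 1/(3/1) = 1 + 1/3 = 4/3
38 + 1/(4/3) = 38 + 3/4 = 155/4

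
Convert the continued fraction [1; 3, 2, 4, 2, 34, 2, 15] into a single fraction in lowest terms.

Start with 15.
2 + 1/(15/1) = 2 + 1/15 = 31/15
34 + 1/(31/15) = 34 + 15/31 = 1069/31
2 + 1/(1069/31) = 2 + 31/1069 = 2169/1069
4 + 1/(2169/1069) = 4 + 1069/2169 = 9745/2169
2 + 1/(9745/2169) = 2 + 2169/9745 = 21659/9745
3 + 1/(21659/9745) = 3 + 9745/21659 = 74722/21659
1 + 1/(74722/21659) = 1 + 21659/74722 = 96381/74722

96381/74722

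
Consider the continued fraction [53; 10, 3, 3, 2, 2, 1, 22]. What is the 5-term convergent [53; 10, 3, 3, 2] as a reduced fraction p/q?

12584/237

Build up convergents one term at a time:
a_0 = 53: 53/1
a_1 = 10: 531/10
a_2 = 3: 1646/31
a_3 = 3: 5469/103
a_4 = 2: 12584/237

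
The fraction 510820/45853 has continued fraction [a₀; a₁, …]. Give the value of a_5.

1

Run the Euclidean algorithm, recording each quotient:
510820 ÷ 45853 → quotient 11, remainder 6437
45853 ÷ 6437 → quotient 7, remainder 794
6437 ÷ 794 → quotient 8, remainder 85
794 ÷ 85 → quotient 9, remainder 29
85 ÷ 29 → quotient 2, remainder 27
29 ÷ 27 → quotient 1, remainder 2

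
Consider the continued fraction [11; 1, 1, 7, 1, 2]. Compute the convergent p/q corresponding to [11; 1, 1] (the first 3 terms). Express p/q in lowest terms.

23/2

Start with 1.
1 + 1/(1/1) = 1 + 1/1 = 2/1
11 + 1/(2/1) = 11 + 1/2 = 23/2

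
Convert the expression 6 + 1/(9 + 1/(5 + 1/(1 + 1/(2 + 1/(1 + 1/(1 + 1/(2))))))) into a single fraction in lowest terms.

5773/945

Start with 2.
1 + 1/(2/1) = 1 + 1/2 = 3/2
1 + 1/(3/2) = 1 + 2/3 = 5/3
2 + 1/(5/3) = 2 + 3/5 = 13/5
1 + 1/(13/5) = 1 + 5/13 = 18/13
5 + 1/(18/13) = 5 + 13/18 = 103/18
9 + 1/(103/18) = 9 + 18/103 = 945/103
6 + 1/(945/103) = 6 + 103/945 = 5773/945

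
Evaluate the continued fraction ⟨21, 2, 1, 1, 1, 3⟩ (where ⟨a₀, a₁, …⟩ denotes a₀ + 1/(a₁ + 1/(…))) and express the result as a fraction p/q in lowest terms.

620/29

Use the convergent recurrence hₖ = aₖ·hₖ₋₁ + hₖ₋₂ (and likewise for the denominators kₖ):
a_0 = 21: 21/1
a_1 = 2: 43/2
a_2 = 1: 64/3
a_3 = 1: 107/5
a_4 = 1: 171/8
a_5 = 3: 620/29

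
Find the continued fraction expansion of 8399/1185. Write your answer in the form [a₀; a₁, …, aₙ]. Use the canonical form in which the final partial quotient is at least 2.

Apply division with remainder until the remainder is 0:
8399 ÷ 1185 → quotient 7, remainder 104
1185 ÷ 104 → quotient 11, remainder 41
104 ÷ 41 → quotient 2, remainder 22
41 ÷ 22 → quotient 1, remainder 19
22 ÷ 19 → quotient 1, remainder 3
19 ÷ 3 → quotient 6, remainder 1
3 ÷ 1 → quotient 3, remainder 0

[7; 11, 2, 1, 1, 6, 3]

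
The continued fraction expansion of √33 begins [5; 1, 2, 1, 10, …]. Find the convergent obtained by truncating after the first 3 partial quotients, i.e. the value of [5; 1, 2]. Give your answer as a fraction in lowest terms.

Start with 2.
1 + 1/(2/1) = 1 + 1/2 = 3/2
5 + 1/(3/2) = 5 + 2/3 = 17/3

17/3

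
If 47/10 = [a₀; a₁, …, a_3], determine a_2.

2

Apply division with remainder until the remainder is 0:
⌊47/10⌋ = 4, remainder 7
⌊10/7⌋ = 1, remainder 3
⌊7/3⌋ = 2, remainder 1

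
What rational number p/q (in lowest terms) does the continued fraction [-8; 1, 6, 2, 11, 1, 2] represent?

-3895/546

Collapse the nested fraction from the inside out:
Start with 2.
1 + 1/(2/1) = 1 + 1/2 = 3/2
11 + 1/(3/2) = 11 + 2/3 = 35/3
2 + 1/(35/3) = 2 + 3/35 = 73/35
6 + 1/(73/35) = 6 + 35/73 = 473/73
1 + 1/(473/73) = 1 + 73/473 = 546/473
-8 + 1/(546/473) = -8 + 473/546 = -3895/546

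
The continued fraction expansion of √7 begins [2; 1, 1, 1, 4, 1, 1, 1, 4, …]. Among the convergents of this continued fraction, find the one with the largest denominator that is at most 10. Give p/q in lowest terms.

8/3

a_0 = 2: 2/1  (≤ bound)
a_1 = 1: 3/1  (≤ bound)
a_2 = 1: 5/2  (≤ bound)
a_3 = 1: 8/3  (≤ bound)
a_4 = 4: 37/14  (> 10, stop)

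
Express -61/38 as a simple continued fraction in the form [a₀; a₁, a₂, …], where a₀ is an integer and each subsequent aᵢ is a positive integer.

[-2; 2, 1, 1, 7]

-61 = -2·38 + 15, so a_0 = -2
38 = 2·15 + 8, so a_1 = 2
15 = 1·8 + 7, so a_2 = 1
8 = 1·7 + 1, so a_3 = 1
7 = 7·1 + 0, so a_4 = 7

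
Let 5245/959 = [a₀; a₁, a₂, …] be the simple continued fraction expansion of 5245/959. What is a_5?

5245 = 5·959 + 450, so a_0 = 5
959 = 2·450 + 59, so a_1 = 2
450 = 7·59 + 37, so a_2 = 7
59 = 1·37 + 22, so a_3 = 1
37 = 1·22 + 15, so a_4 = 1
22 = 1·15 + 7, so a_5 = 1

1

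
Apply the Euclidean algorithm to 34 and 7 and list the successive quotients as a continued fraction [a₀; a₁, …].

34 ÷ 7 → quotient 4, remainder 6
7 ÷ 6 → quotient 1, remainder 1
6 ÷ 1 → quotient 6, remainder 0

[4; 1, 6]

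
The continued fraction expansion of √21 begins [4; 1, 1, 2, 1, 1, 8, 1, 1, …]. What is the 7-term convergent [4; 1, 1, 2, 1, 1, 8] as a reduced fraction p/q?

Build up convergents one term at a time:
a_0 = 4: 4/1
a_1 = 1: 5/1
a_2 = 1: 9/2
a_3 = 2: 23/5
a_4 = 1: 32/7
a_5 = 1: 55/12
a_6 = 8: 472/103

472/103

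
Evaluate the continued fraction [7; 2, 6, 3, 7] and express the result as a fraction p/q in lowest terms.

2239/300

a_0 = 7: 7/1
a_1 = 2: 15/2
a_2 = 6: 97/13
a_3 = 3: 306/41
a_4 = 7: 2239/300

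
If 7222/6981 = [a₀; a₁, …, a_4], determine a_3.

29

Repeatedly divide and take the remainder:
7222 = 1·6981 + 241, so a_0 = 1
6981 = 28·241 + 233, so a_1 = 28
241 = 1·233 + 8, so a_2 = 1
233 = 29·8 + 1, so a_3 = 29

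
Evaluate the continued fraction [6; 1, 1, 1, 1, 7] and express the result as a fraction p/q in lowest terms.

Start with 7.
1 + 1/(7/1) = 1 + 1/7 = 8/7
1 + 1/(8/7) = 1 + 7/8 = 15/8
1 + 1/(15/8) = 1 + 8/15 = 23/15
1 + 1/(23/15) = 1 + 15/23 = 38/23
6 + 1/(38/23) = 6 + 23/38 = 251/38

251/38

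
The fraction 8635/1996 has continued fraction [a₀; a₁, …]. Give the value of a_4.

6

8635 = 4·1996 + 651, so a_0 = 4
1996 = 3·651 + 43, so a_1 = 3
651 = 15·43 + 6, so a_2 = 15
43 = 7·6 + 1, so a_3 = 7
6 = 6·1 + 0, so a_4 = 6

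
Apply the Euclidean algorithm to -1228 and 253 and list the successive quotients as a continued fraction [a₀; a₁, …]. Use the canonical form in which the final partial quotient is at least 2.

Apply division with remainder until the remainder is 0:
-1228 = -5·253 + 37, so a_0 = -5
253 = 6·37 + 31, so a_1 = 6
37 = 1·31 + 6, so a_2 = 1
31 = 5·6 + 1, so a_3 = 5
6 = 6·1 + 0, so a_4 = 6

[-5; 6, 1, 5, 6]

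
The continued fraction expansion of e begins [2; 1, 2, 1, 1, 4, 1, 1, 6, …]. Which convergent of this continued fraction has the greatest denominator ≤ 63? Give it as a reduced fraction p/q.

List convergents until the denominator exceeds the bound:
a_0 = 2: 2/1  (≤ bound)
a_1 = 1: 3/1  (≤ bound)
a_2 = 2: 8/3  (≤ bound)
a_3 = 1: 11/4  (≤ bound)
a_4 = 1: 19/7  (≤ bound)
a_5 = 4: 87/32  (≤ bound)
a_6 = 1: 106/39  (≤ bound)
a_7 = 1: 193/71  (> 63, stop)

106/39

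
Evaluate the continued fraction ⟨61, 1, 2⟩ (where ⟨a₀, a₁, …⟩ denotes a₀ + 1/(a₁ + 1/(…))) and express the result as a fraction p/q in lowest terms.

185/3

Start with 2.
1 + 1/(2/1) = 1 + 1/2 = 3/2
61 + 1/(3/2) = 61 + 2/3 = 185/3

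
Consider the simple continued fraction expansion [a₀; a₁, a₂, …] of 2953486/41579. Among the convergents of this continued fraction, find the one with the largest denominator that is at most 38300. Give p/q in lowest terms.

List convergents until the denominator exceeds the bound:
a_0 = 71: 71/1  (≤ bound)
a_1 = 30: 2131/30  (≤ bound)
a_2 = 5: 10726/151  (≤ bound)
a_3 = 8: 87939/1238  (≤ bound)
a_4 = 2: 186604/2627  (≤ bound)
a_5 = 2: 461147/6492  (≤ bound)
a_6 = 6: 2953486/41579  (> 38300, stop)

461147/6492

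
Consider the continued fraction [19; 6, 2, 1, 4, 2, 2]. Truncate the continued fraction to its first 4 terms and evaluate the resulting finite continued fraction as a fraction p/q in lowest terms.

364/19

Start with 1.
2 + 1/(1/1) = 2 + 1/1 = 3/1
6 + 1/(3/1) = 6 + 1/3 = 19/3
19 + 1/(19/3) = 19 + 3/19 = 364/19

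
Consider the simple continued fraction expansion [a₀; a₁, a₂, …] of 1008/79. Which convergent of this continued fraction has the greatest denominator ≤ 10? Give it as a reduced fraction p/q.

51/4

a_0 = 12: 12/1  (≤ bound)
a_1 = 1: 13/1  (≤ bound)
a_2 = 3: 51/4  (≤ bound)
a_3 = 6: 319/25  (> 10, stop)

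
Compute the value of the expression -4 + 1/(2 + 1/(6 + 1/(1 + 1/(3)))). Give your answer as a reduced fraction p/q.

-205/58

Build up convergents one term at a time:
a_0 = -4: -4/1
a_1 = 2: -7/2
a_2 = 6: -46/13
a_3 = 1: -53/15
a_4 = 3: -205/58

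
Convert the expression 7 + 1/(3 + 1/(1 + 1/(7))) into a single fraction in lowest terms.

225/31

Build up convergents one term at a time:
a_0 = 7: 7/1
a_1 = 3: 22/3
a_2 = 1: 29/4
a_3 = 7: 225/31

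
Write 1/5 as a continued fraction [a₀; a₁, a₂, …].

⌊1/5⌋ = 0, remainder 1
⌊5/1⌋ = 5, remainder 0

[0; 5]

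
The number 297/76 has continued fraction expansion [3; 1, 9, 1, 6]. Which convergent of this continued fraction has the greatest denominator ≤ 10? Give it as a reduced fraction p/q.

39/10

a_0 = 3: 3/1  (≤ bound)
a_1 = 1: 4/1  (≤ bound)
a_2 = 9: 39/10  (≤ bound)
a_3 = 1: 43/11  (> 10, stop)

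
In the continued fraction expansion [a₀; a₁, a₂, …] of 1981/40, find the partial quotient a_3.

9

1981 ÷ 40 → quotient 49, remainder 21
40 ÷ 21 → quotient 1, remainder 19
21 ÷ 19 → quotient 1, remainder 2
19 ÷ 2 → quotient 9, remainder 1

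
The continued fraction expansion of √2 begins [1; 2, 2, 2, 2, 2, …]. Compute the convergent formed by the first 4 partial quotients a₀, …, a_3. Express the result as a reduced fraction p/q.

Compute successive convergents:
a_0 = 1: 1/1
a_1 = 2: 3/2
a_2 = 2: 7/5
a_3 = 2: 17/12

17/12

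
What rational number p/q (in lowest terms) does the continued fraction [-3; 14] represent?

Starting at the tail and folding back:
Start with 14.
-3 + 1/(14/1) = -3 + 1/14 = -41/14

-41/14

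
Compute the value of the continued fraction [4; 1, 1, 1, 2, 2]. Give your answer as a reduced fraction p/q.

88/19

a_0 = 4: 4/1
a_1 = 1: 5/1
a_2 = 1: 9/2
a_3 = 1: 14/3
a_4 = 2: 37/8
a_5 = 2: 88/19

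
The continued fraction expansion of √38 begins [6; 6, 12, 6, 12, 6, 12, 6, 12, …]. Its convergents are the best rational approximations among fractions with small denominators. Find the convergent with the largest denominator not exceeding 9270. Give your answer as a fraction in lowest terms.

33294/5401

a_0 = 6: 6/1  (≤ bound)
a_1 = 6: 37/6  (≤ bound)
a_2 = 12: 450/73  (≤ bound)
a_3 = 6: 2737/444  (≤ bound)
a_4 = 12: 33294/5401  (≤ bound)
a_5 = 6: 202501/32850  (> 9270, stop)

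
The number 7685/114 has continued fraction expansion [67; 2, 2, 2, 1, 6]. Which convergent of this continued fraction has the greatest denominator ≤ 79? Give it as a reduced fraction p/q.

List convergents until the denominator exceeds the bound:
a_0 = 67: 67/1  (≤ bound)
a_1 = 2: 135/2  (≤ bound)
a_2 = 2: 337/5  (≤ bound)
a_3 = 2: 809/12  (≤ bound)
a_4 = 1: 1146/17  (≤ bound)
a_5 = 6: 7685/114  (> 79, stop)

1146/17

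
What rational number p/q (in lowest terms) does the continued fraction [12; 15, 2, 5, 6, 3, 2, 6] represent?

a_0 = 12: 12/1
a_1 = 15: 181/15
a_2 = 2: 374/31
a_3 = 5: 2051/170
a_4 = 6: 12680/1051
a_5 = 3: 40091/3323
a_6 = 2: 92862/7697
a_7 = 6: 597263/49505

597263/49505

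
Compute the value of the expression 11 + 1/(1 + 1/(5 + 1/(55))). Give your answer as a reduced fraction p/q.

Start with 55.
5 + 1/(55/1) = 5 + 1/55 = 276/55
1 + 1/(276/55) = 1 + 55/276 = 331/276
11 + 1/(331/276) = 11 + 276/331 = 3917/331

3917/331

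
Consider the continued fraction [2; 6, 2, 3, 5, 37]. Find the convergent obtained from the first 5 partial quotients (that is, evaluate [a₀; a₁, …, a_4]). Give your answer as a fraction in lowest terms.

a_0 = 2: 2/1
a_1 = 6: 13/6
a_2 = 2: 28/13
a_3 = 3: 97/45
a_4 = 5: 513/238

513/238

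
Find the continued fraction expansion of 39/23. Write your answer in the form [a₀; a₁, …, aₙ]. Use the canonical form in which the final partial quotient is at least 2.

Run the Euclidean algorithm, recording each quotient:
⌊39/23⌋ = 1, remainder 16
⌊23/16⌋ = 1, remainder 7
⌊16/7⌋ = 2, remainder 2
⌊7/2⌋ = 3, remainder 1
⌊2/1⌋ = 2, remainder 0

[1; 1, 2, 3, 2]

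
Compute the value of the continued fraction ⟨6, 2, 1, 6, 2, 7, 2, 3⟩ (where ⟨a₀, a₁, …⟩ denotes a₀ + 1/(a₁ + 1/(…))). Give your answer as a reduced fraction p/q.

Start with 3.
2 + 1/(3/1) = 2 + 1/3 = 7/3
7 + 1/(7/3) = 7 + 3/7 = 52/7
2 + 1/(52/7) = 2 + 7/52 = 111/52
6 + 1/(111/52) = 6 + 52/111 = 718/111
1 + 1/(718/111) = 1 + 111/718 = 829/718
2 + 1/(829/718) = 2 + 718/829 = 2376/829
6 + 1/(2376/829) = 6 + 829/2376 = 15085/2376

15085/2376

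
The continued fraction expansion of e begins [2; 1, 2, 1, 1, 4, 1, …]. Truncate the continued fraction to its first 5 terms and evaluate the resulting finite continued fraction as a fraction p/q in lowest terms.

19/7

a_0 = 2: 2/1
a_1 = 1: 3/1
a_2 = 2: 8/3
a_3 = 1: 11/4
a_4 = 1: 19/7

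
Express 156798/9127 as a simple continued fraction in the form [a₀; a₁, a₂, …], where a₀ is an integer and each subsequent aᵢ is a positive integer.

[17; 5, 1, 1, 3, 7, 32]

Run the Euclidean algorithm, recording each quotient:
156798 = 17·9127 + 1639, so a_0 = 17
9127 = 5·1639 + 932, so a_1 = 5
1639 = 1·932 + 707, so a_2 = 1
932 = 1·707 + 225, so a_3 = 1
707 = 3·225 + 32, so a_4 = 3
225 = 7·32 + 1, so a_5 = 7
32 = 32·1 + 0, so a_6 = 32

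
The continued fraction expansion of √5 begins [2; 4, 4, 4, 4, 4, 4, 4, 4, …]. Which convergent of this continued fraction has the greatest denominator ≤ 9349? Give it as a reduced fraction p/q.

a_0 = 2: 2/1  (≤ bound)
a_1 = 4: 9/4  (≤ bound)
a_2 = 4: 38/17  (≤ bound)
a_3 = 4: 161/72  (≤ bound)
a_4 = 4: 682/305  (≤ bound)
a_5 = 4: 2889/1292  (≤ bound)
a_6 = 4: 12238/5473  (≤ bound)
a_7 = 4: 51841/23184  (> 9349, stop)

12238/5473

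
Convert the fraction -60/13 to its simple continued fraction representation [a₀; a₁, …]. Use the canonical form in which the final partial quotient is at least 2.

-60 = -5·13 + 5, so a_0 = -5
13 = 2·5 + 3, so a_1 = 2
5 = 1·3 + 2, so a_2 = 1
3 = 1·2 + 1, so a_3 = 1
2 = 2·1 + 0, so a_4 = 2

[-5; 2, 1, 1, 2]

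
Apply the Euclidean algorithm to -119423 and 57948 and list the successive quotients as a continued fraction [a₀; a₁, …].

[-3; 1, 15, 2, 3, 15, 1, 30]

-119423 = -3·57948 + 54421, so a_0 = -3
57948 = 1·54421 + 3527, so a_1 = 1
54421 = 15·3527 + 1516, so a_2 = 15
3527 = 2·1516 + 495, so a_3 = 2
1516 = 3·495 + 31, so a_4 = 3
495 = 15·31 + 30, so a_5 = 15
31 = 1·30 + 1, so a_6 = 1
30 = 30·1 + 0, so a_7 = 30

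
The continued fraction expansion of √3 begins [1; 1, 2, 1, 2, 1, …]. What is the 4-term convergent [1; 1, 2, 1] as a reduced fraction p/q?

Start with 1.
2 + 1/(1/1) = 2 + 1/1 = 3/1
1 + 1/(3/1) = 1 + 1/3 = 4/3
1 + 1/(4/3) = 1 + 3/4 = 7/4

7/4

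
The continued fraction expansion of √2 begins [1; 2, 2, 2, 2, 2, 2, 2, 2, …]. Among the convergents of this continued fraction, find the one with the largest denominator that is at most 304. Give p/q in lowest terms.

239/169

List convergents until the denominator exceeds the bound:
a_0 = 1: 1/1  (≤ bound)
a_1 = 2: 3/2  (≤ bound)
a_2 = 2: 7/5  (≤ bound)
a_3 = 2: 17/12  (≤ bound)
a_4 = 2: 41/29  (≤ bound)
a_5 = 2: 99/70  (≤ bound)
a_6 = 2: 239/169  (≤ bound)
a_7 = 2: 577/408  (> 304, stop)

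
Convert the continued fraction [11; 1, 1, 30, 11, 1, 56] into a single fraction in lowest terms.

a_0 = 11: 11/1
a_1 = 1: 12/1
a_2 = 1: 23/2
a_3 = 30: 702/61
a_4 = 11: 7745/673
a_5 = 1: 8447/734
a_6 = 56: 480777/41777

480777/41777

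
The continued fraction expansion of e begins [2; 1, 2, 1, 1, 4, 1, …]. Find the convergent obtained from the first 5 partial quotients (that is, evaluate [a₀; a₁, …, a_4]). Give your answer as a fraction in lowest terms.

Build up convergents one term at a time:
a_0 = 2: 2/1
a_1 = 1: 3/1
a_2 = 2: 8/3
a_3 = 1: 11/4
a_4 = 1: 19/7

19/7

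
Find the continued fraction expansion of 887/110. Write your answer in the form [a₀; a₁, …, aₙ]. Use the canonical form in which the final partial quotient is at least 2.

⌊887/110⌋ = 8, remainder 7
⌊110/7⌋ = 15, remainder 5
⌊7/5⌋ = 1, remainder 2
⌊5/2⌋ = 2, remainder 1
⌊2/1⌋ = 2, remainder 0

[8; 15, 1, 2, 2]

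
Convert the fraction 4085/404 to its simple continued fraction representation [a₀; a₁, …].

[10; 8, 1, 44]

4085 = 10·404 + 45, so a_0 = 10
404 = 8·45 + 44, so a_1 = 8
45 = 1·44 + 1, so a_2 = 1
44 = 44·1 + 0, so a_3 = 44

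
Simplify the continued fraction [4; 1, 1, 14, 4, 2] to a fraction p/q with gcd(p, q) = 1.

Start with 2.
4 + 1/(2/1) = 4 + 1/2 = 9/2
14 + 1/(9/2) = 14 + 2/9 = 128/9
1 + 1/(128/9) = 1 + 9/128 = 137/128
1 + 1/(137/128) = 1 + 128/137 = 265/137
4 + 1/(265/137) = 4 + 137/265 = 1197/265

1197/265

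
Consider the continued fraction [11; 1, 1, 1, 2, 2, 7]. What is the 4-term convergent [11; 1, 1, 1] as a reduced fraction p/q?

a_0 = 11: 11/1
a_1 = 1: 12/1
a_2 = 1: 23/2
a_3 = 1: 35/3

35/3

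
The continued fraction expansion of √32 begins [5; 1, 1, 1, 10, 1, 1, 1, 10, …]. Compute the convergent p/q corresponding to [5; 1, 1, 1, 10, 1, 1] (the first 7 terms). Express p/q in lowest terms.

379/67

Starting at the tail and folding back:
Start with 1.
1 + 1/(1/1) = 1 + 1/1 = 2/1
10 + 1/(2/1) = 10 + 1/2 = 21/2
1 + 1/(21/2) = 1 + 2/21 = 23/21
1 + 1/(23/21) = 1 + 21/23 = 44/23
1 + 1/(44/23) = 1 + 23/44 = 67/44
5 + 1/(67/44) = 5 + 44/67 = 379/67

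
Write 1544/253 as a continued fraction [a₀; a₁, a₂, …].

[6; 9, 1, 2, 1, 2, 2]

⌊1544/253⌋ = 6, remainder 26
⌊253/26⌋ = 9, remainder 19
⌊26/19⌋ = 1, remainder 7
⌊19/7⌋ = 2, remainder 5
⌊7/5⌋ = 1, remainder 2
⌊5/2⌋ = 2, remainder 1
⌊2/1⌋ = 2, remainder 0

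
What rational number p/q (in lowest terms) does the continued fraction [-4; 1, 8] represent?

-28/9

a_0 = -4: -4/1
a_1 = 1: -3/1
a_2 = 8: -28/9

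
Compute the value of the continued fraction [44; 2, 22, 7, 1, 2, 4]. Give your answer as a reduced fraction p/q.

201357/4526

a_0 = 44: 44/1
a_1 = 2: 89/2
a_2 = 22: 2002/45
a_3 = 7: 14103/317
a_4 = 1: 16105/362
a_5 = 2: 46313/1041
a_6 = 4: 201357/4526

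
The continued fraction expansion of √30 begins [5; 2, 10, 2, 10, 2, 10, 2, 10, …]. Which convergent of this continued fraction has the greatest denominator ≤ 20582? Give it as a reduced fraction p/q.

55435/10121

a_0 = 5: 5/1  (≤ bound)
a_1 = 2: 11/2  (≤ bound)
a_2 = 10: 115/21  (≤ bound)
a_3 = 2: 241/44  (≤ bound)
a_4 = 10: 2525/461  (≤ bound)
a_5 = 2: 5291/966  (≤ bound)
a_6 = 10: 55435/10121  (≤ bound)
a_7 = 2: 116161/21208  (> 20582, stop)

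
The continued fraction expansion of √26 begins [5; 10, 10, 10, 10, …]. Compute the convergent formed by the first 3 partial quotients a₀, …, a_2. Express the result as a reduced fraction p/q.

Work from the innermost term outward:
Start with 10.
10 + 1/(10/1) = 10 + 1/10 = 101/10
5 + 1/(101/10) = 5 + 10/101 = 515/101

515/101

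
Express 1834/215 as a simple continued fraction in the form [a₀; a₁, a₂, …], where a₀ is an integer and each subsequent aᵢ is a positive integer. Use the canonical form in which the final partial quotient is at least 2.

1834 ÷ 215 → quotient 8, remainder 114
215 ÷ 114 → quotient 1, remainder 101
114 ÷ 101 → quotient 1, remainder 13
101 ÷ 13 → quotient 7, remainder 10
13 ÷ 10 → quotient 1, remainder 3
10 ÷ 3 → quotient 3, remainder 1
3 ÷ 1 → quotient 3, remainder 0

[8; 1, 1, 7, 1, 3, 3]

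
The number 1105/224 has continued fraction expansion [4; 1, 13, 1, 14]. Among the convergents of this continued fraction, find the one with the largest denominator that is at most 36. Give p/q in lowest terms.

74/15

a_0 = 4: 4/1  (≤ bound)
a_1 = 1: 5/1  (≤ bound)
a_2 = 13: 69/14  (≤ bound)
a_3 = 1: 74/15  (≤ bound)
a_4 = 14: 1105/224  (> 36, stop)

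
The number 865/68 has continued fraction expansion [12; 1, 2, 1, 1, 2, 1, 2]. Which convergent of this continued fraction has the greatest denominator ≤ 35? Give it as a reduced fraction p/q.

List convergents until the denominator exceeds the bound:
a_0 = 12: 12/1  (≤ bound)
a_1 = 1: 13/1  (≤ bound)
a_2 = 2: 38/3  (≤ bound)
a_3 = 1: 51/4  (≤ bound)
a_4 = 1: 89/7  (≤ bound)
a_5 = 2: 229/18  (≤ bound)
a_6 = 1: 318/25  (≤ bound)
a_7 = 2: 865/68  (> 35, stop)

318/25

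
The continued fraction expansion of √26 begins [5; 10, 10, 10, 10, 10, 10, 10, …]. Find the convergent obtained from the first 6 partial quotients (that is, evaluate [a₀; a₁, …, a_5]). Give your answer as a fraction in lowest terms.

a_0 = 5: 5/1
a_1 = 10: 51/10
a_2 = 10: 515/101
a_3 = 10: 5201/1020
a_4 = 10: 52525/10301
a_5 = 10: 530451/104030

530451/104030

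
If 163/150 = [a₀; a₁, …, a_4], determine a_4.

163 ÷ 150 → quotient 1, remainder 13
150 ÷ 13 → quotient 11, remainder 7
13 ÷ 7 → quotient 1, remainder 6
7 ÷ 6 → quotient 1, remainder 1
6 ÷ 1 → quotient 6, remainder 0

6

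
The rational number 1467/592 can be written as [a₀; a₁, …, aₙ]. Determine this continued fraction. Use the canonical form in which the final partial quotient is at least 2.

1467 = 2·592 + 283, so a_0 = 2
592 = 2·283 + 26, so a_1 = 2
283 = 10·26 + 23, so a_2 = 10
26 = 1·23 + 3, so a_3 = 1
23 = 7·3 + 2, so a_4 = 7
3 = 1·2 + 1, so a_5 = 1
2 = 2·1 + 0, so a_6 = 2

[2; 2, 10, 1, 7, 1, 2]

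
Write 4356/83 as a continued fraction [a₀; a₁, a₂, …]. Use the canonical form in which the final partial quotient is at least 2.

[52; 2, 13, 3]

Apply division with remainder until the remainder is 0:
⌊4356/83⌋ = 52, remainder 40
⌊83/40⌋ = 2, remainder 3
⌊40/3⌋ = 13, remainder 1
⌊3/1⌋ = 3, remainder 0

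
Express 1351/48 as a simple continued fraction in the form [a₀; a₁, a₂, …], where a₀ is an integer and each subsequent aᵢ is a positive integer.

Apply division with remainder until the remainder is 0:
1351 ÷ 48 → quotient 28, remainder 7
48 ÷ 7 → quotient 6, remainder 6
7 ÷ 6 → quotient 1, remainder 1
6 ÷ 1 → quotient 6, remainder 0

[28; 6, 1, 6]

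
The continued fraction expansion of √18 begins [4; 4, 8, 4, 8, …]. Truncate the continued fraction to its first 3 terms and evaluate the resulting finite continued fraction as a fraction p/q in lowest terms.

140/33

Build up convergents one term at a time:
a_0 = 4: 4/1
a_1 = 4: 17/4
a_2 = 8: 140/33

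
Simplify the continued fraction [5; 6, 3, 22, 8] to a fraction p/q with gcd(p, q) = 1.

17594/3411

a_0 = 5: 5/1
a_1 = 6: 31/6
a_2 = 3: 98/19
a_3 = 22: 2187/424
a_4 = 8: 17594/3411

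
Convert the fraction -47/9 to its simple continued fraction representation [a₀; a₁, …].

[-6; 1, 3, 2]

⌊-47/9⌋ = -6, remainder 7
⌊9/7⌋ = 1, remainder 2
⌊7/2⌋ = 3, remainder 1
⌊2/1⌋ = 2, remainder 0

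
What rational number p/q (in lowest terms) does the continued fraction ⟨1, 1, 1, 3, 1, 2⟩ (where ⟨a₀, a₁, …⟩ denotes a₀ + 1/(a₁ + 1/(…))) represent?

39/25

Build up convergents one term at a time:
a_0 = 1: 1/1
a_1 = 1: 2/1
a_2 = 1: 3/2
a_3 = 3: 11/7
a_4 = 1: 14/9
a_5 = 2: 39/25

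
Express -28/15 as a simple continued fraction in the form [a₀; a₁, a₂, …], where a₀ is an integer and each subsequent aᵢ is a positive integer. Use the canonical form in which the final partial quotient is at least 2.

-28 ÷ 15 → quotient -2, remainder 2
15 ÷ 2 → quotient 7, remainder 1
2 ÷ 1 → quotient 2, remainder 0

[-2; 7, 2]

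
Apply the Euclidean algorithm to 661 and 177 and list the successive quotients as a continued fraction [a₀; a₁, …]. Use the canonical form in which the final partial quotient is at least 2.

⌊661/177⌋ = 3, remainder 130
⌊177/130⌋ = 1, remainder 47
⌊130/47⌋ = 2, remainder 36
⌊47/36⌋ = 1, remainder 11
⌊36/11⌋ = 3, remainder 3
⌊11/3⌋ = 3, remainder 2
⌊3/2⌋ = 1, remainder 1
⌊2/1⌋ = 2, remainder 0

[3; 1, 2, 1, 3, 3, 1, 2]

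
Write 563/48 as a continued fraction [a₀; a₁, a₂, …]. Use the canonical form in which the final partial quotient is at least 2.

[11; 1, 2, 1, 2, 4]

Run the Euclidean algorithm, recording each quotient:
563 ÷ 48 → quotient 11, remainder 35
48 ÷ 35 → quotient 1, remainder 13
35 ÷ 13 → quotient 2, remainder 9
13 ÷ 9 → quotient 1, remainder 4
9 ÷ 4 → quotient 2, remainder 1
4 ÷ 1 → quotient 4, remainder 0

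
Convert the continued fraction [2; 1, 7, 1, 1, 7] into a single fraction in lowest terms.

Compute successive convergents:
a_0 = 2: 2/1
a_1 = 1: 3/1
a_2 = 7: 23/8
a_3 = 1: 26/9
a_4 = 1: 49/17
a_5 = 7: 369/128

369/128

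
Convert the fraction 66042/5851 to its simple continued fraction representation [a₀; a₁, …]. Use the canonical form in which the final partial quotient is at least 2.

Apply division with remainder until the remainder is 0:
⌊66042/5851⌋ = 11, remainder 1681
⌊5851/1681⌋ = 3, remainder 808
⌊1681/808⌋ = 2, remainder 65
⌊808/65⌋ = 12, remainder 28
⌊65/28⌋ = 2, remainder 9
⌊28/9⌋ = 3, remainder 1
⌊9/1⌋ = 9, remainder 0

[11; 3, 2, 12, 2, 3, 9]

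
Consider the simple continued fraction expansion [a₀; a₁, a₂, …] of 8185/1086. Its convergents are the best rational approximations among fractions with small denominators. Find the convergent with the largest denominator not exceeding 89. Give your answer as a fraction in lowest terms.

List convergents until the denominator exceeds the bound:
a_0 = 7: 7/1  (≤ bound)
a_1 = 1: 8/1  (≤ bound)
a_2 = 1: 15/2  (≤ bound)
a_3 = 6: 98/13  (≤ bound)
a_4 = 3: 309/41  (≤ bound)
a_5 = 2: 716/95  (> 89, stop)

309/41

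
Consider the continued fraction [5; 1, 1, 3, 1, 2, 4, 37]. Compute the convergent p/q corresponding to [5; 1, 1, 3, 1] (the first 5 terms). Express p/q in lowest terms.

50/9

Build up convergents one term at a time:
a_0 = 5: 5/1
a_1 = 1: 6/1
a_2 = 1: 11/2
a_3 = 3: 39/7
a_4 = 1: 50/9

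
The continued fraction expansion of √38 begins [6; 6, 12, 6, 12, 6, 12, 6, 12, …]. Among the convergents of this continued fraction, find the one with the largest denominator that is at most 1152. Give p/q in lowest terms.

List convergents until the denominator exceeds the bound:
a_0 = 6: 6/1  (≤ bound)
a_1 = 6: 37/6  (≤ bound)
a_2 = 12: 450/73  (≤ bound)
a_3 = 6: 2737/444  (≤ bound)
a_4 = 12: 33294/5401  (> 1152, stop)

2737/444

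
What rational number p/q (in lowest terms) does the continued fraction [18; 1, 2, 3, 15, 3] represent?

a_0 = 18: 18/1
a_1 = 1: 19/1
a_2 = 2: 56/3
a_3 = 3: 187/10
a_4 = 15: 2861/153
a_5 = 3: 8770/469

8770/469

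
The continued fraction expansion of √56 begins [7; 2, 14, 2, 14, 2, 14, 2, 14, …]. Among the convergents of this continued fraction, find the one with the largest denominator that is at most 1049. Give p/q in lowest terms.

6503/869

a_0 = 7: 7/1  (≤ bound)
a_1 = 2: 15/2  (≤ bound)
a_2 = 14: 217/29  (≤ bound)
a_3 = 2: 449/60  (≤ bound)
a_4 = 14: 6503/869  (≤ bound)
a_5 = 2: 13455/1798  (> 1049, stop)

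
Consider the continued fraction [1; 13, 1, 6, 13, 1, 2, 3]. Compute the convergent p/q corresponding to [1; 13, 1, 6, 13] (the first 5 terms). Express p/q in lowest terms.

1367/1275

Starting at the tail and folding back:
Start with 13.
6 + 1/(13/1) = 6 + 1/13 = 79/13
1 + 1/(79/13) = 1 + 13/79 = 92/79
13 + 1/(92/79) = 13 + 79/92 = 1275/92
1 + 1/(1275/92) = 1 + 92/1275 = 1367/1275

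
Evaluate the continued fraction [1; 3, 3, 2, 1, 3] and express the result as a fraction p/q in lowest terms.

a_0 = 1: 1/1
a_1 = 3: 4/3
a_2 = 3: 13/10
a_3 = 2: 30/23
a_4 = 1: 43/33
a_5 = 3: 159/122

159/122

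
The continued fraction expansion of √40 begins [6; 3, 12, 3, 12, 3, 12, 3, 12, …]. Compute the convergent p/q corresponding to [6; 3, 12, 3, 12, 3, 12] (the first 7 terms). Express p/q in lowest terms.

337434/53353

Build up convergents one term at a time:
a_0 = 6: 6/1
a_1 = 3: 19/3
a_2 = 12: 234/37
a_3 = 3: 721/114
a_4 = 12: 8886/1405
a_5 = 3: 27379/4329
a_6 = 12: 337434/53353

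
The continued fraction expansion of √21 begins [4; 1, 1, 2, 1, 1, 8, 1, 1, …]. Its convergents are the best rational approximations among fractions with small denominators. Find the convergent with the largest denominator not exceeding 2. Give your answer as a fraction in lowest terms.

9/2

a_0 = 4: 4/1  (≤ bound)
a_1 = 1: 5/1  (≤ bound)
a_2 = 1: 9/2  (≤ bound)
a_3 = 2: 23/5  (> 2, stop)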